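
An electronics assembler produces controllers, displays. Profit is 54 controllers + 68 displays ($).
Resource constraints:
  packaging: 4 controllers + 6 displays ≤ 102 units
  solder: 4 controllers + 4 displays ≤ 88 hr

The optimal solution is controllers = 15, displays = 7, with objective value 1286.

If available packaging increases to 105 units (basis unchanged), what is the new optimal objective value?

1307

At the optimum: packaging uses 102 of 102 (binding); solder uses 88 of 88 (binding).
From A_Bᵀ y = c: 4·y_packaging + 4·y_solder = 54; 6·y_packaging + 4·y_solder = 68.
Solving: y_packaging = 7, y_solder = 6.5.
Δz = y_packaging·Δb = 7 × (3) = 21, so new z* = 1286 + 21 = 1307.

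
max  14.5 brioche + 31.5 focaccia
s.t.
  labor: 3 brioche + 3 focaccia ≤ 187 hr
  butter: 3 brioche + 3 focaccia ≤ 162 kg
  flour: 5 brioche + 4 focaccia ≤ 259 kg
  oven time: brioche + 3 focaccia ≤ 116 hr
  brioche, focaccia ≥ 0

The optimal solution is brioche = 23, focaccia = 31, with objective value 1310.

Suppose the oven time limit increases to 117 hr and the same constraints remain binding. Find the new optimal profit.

Binding: butter and oven time. Non-binding: labor (25 unused), flour (20 unused).
Since labor, flour are not tight, their duals are 0.
From A_Bᵀ y = c: 3·y_butter + 1·y_oven time = 14.5; 3·y_butter + 3·y_oven time = 31.5.
Solving: y_butter = 2, y_oven time = 8.5.
Δz = y_oven time·Δb = 8.5 × (1) = 8.5, so new z* = 1310 + 8.5 = 1318.5.

1318.5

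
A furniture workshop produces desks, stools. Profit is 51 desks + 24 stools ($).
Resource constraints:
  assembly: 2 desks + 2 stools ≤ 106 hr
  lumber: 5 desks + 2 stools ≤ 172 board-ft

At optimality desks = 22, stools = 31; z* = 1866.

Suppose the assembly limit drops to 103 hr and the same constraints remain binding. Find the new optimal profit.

1857

Both assembly and lumber are binding at x*.
Dual feasibility on the basic columns requires 2·y_assembly + 5·y_lumber = 51, 2·y_assembly + 2·y_lumber = 24.
This yields shadow prices y_assembly = 3, y_lumber = 9.
Δz = y_assembly·Δb = 3 × (-3) = -9, so new z* = 1866 − 9 = 1857.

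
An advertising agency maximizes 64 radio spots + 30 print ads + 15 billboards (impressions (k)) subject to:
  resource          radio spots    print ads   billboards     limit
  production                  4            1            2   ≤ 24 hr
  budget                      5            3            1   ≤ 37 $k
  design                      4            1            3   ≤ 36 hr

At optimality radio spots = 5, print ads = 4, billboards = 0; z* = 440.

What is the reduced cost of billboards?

-5

At the optimum: production uses 24 of 24 (binding); budget uses 37 of 37 (binding); design uses 24 of 36 (slack = 12).
Slack constraints have shadow price 0 (complementary slackness).
From A_Bᵀ y = c: 4·y_production + 5·y_budget = 64; 1·y_production + 3·y_budget = 30.
Solving: y_production = 6, y_budget = 8.
Reduced cost of billboards: c₃ − yᵀa₃ = 15 − (6·2 + 8·1) = 15 − 20 = -5.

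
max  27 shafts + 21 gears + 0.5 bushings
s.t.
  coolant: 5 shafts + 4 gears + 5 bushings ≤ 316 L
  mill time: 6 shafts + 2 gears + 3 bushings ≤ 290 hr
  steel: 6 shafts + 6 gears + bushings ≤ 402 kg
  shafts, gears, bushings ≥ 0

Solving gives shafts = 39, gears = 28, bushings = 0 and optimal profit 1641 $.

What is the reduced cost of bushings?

-7

Check each constraint at x*: coolant 307/316 (slack 9); mill time 290/290 (tight); steel 402/402 (tight).
Since coolant is not tight, its dual is 0.
Dual feasibility on the basic columns requires 6·y_mill time + 6·y_steel = 27, 2·y_mill time + 6·y_steel = 21.
This yields shadow prices y_mill time = 1.5, y_steel = 3.
Reduced cost of bushings: c₃ − yᵀa₃ = 0.5 − (1.5·3 + 3·1) = 0.5 − 7.5 = -7.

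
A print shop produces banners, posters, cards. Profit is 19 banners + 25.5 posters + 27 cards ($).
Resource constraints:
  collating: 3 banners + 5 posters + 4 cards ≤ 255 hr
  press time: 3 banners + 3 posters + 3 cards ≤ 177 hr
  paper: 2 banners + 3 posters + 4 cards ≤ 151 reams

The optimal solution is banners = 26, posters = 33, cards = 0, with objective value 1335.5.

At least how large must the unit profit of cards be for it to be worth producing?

Check each constraint at x*: collating 243/255 (slack 12); press time 177/177 (tight); paper 151/151 (tight).
Slack constraints have shadow price 0 (complementary slackness).
From A_Bᵀ y = c: 3·y_press time + 2·y_paper = 19; 3·y_press time + 3·y_paper = 25.5.
→ y_press time = 2 and y_paper = 6.5.
cards enters the basis when its profit ≥ yᵀa₃ = 2·3 + 6.5·4 = 32.

32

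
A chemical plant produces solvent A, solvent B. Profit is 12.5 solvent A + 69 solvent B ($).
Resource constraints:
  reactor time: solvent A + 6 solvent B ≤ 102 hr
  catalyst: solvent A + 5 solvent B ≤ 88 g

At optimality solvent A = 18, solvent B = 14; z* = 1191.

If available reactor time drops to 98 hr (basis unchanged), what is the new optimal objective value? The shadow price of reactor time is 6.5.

1165

Δb = -4, so new z* = 1191 + (6.5)·(-4) = 1191 − 26 = 1165.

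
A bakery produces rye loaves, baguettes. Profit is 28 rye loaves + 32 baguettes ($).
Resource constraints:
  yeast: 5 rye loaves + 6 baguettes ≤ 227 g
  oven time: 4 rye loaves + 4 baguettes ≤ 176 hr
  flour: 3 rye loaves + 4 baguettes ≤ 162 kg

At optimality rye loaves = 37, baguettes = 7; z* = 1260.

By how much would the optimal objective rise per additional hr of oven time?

2

At the optimum: yeast uses 227 of 227 (binding); oven time uses 176 of 176 (binding); flour uses 139 of 162 (slack = 23).
Slack constraints have shadow price 0 (complementary slackness).
Dual feasibility on the basic columns requires 5·y_yeast + 4·y_oven time = 28, 6·y_yeast + 4·y_oven time = 32.
Solving: y_yeast = 4, y_oven time = 2.
Shadow price of oven time = 2.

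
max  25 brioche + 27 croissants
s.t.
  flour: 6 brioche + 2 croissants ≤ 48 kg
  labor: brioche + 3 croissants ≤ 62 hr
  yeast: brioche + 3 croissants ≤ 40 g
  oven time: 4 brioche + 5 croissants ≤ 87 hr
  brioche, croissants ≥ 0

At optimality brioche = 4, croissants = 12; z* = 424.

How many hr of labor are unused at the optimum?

labor used = 1·4 + 3·12 = 40; slack = 62 − 40 = 22.

22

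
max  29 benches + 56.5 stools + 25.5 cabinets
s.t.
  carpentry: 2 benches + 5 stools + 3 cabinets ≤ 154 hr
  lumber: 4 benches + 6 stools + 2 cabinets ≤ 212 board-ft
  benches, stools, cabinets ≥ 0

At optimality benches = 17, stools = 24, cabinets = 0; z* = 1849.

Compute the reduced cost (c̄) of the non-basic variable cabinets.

-2

Both carpentry and lumber are binding at x*.
The binding rows give the dual system: 2·y_carpentry + 4·y_lumber = 29 and 5·y_carpentry + 6·y_lumber = 56.5.
→ y_carpentry = 6.5 and y_lumber = 4.
Reduced cost of cabinets: c₃ − yᵀa₃ = 25.5 − (6.5·3 + 4·2) = 25.5 − 27.5 = -2.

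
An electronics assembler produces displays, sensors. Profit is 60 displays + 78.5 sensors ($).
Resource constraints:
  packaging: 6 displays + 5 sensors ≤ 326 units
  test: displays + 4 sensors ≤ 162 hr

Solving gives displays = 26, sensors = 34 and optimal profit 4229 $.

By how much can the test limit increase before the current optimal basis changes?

98.8

Binding constraints: packaging, test. The basis is B = [[6,5],[1,4]] with det 19.
Per unit increase in test, x* moves by d = (-0.2632, 0.3158).
The basis stays optimal until displays reaches 0; allowable increase = 98.8 hr.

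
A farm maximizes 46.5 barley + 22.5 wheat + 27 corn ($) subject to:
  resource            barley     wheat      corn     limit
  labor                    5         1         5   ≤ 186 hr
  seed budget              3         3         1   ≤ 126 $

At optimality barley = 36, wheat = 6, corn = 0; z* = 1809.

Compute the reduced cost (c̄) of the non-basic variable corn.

-8.5

Check each constraint at x*: labor 186/186 (tight); seed budget 126/126 (tight).
The binding rows give the dual system: 5·y_labor + 3·y_seed budget = 46.5 and 1·y_labor + 3·y_seed budget = 22.5.
→ y_labor = 6 and y_seed budget = 5.5.
Reduced cost of corn: c₃ − yᵀa₃ = 27 − (6·5 + 5.5·1) = 27 − 35.5 = -8.5.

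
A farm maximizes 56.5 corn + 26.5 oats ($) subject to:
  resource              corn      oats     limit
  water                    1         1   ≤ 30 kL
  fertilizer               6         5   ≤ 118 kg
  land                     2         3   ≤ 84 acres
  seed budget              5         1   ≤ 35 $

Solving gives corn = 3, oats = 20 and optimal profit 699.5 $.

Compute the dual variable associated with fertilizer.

At the optimum: water uses 23 of 30 (slack = 7); fertilizer uses 118 of 118 (binding); land uses 66 of 84 (slack = 18); seed budget uses 35 of 35 (binding).
Since water, land are not tight, their duals are 0.
The binding rows give the dual system: 6·y_fertilizer + 5·y_seed budget = 56.5 and 5·y_fertilizer + 1·y_seed budget = 26.5.
This yields shadow prices y_fertilizer = 4, y_seed budget = 6.5.
Shadow price of fertilizer = 4.

4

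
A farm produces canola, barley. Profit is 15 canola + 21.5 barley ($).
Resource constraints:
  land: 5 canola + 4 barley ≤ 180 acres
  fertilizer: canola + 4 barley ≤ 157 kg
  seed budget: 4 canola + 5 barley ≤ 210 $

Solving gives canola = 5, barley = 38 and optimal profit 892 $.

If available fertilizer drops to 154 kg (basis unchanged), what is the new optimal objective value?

Binding: fertilizer and seed budget. Non-binding: land (3 unused).
By complementary slackness, y = 0 for the non-binding constraint.
From A_Bᵀ y = c: 1·y_fertilizer + 4·y_seed budget = 15; 4·y_fertilizer + 5·y_seed budget = 21.5.
Solving: y_fertilizer = 1, y_seed budget = 3.5.
Δz = y_fertilizer·Δb = 1 × (-3) = -3, so new z* = 892 − 3 = 889.

889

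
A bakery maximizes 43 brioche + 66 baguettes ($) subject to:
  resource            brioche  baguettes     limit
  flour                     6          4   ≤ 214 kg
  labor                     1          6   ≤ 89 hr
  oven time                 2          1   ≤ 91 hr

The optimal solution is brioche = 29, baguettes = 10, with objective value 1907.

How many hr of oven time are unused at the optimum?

23

oven time used = 2·29 + 1·10 = 68; slack = 91 − 68 = 23.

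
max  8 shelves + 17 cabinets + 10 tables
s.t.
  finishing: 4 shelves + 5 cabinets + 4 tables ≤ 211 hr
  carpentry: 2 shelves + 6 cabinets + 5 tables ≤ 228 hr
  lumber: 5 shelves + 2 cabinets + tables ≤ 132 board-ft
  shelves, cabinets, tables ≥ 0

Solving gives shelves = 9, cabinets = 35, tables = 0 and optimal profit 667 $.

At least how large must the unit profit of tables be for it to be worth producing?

14

At the optimum: finishing uses 211 of 211 (binding); carpentry uses 228 of 228 (binding); lumber uses 115 of 132 (slack = 17).
Since lumber is not tight, its dual is 0.
The binding rows give the dual system: 4·y_finishing + 2·y_carpentry = 8 and 5·y_finishing + 6·y_carpentry = 17.
→ y_finishing = 1 and y_carpentry = 2.
tables enters the basis when its profit ≥ yᵀa₃ = 1·4 + 2·5 = 14.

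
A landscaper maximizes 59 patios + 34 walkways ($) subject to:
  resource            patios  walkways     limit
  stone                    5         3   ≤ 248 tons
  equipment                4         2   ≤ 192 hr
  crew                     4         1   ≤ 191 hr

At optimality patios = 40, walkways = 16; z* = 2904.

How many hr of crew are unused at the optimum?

crew used = 4·40 + 1·16 = 176; slack = 191 − 176 = 15.

15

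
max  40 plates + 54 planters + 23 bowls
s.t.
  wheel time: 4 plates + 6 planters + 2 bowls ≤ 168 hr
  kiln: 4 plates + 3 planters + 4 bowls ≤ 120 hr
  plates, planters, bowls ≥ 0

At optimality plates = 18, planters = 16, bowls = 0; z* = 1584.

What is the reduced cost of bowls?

Check each constraint at x*: wheel time 168/168 (tight); kiln 120/120 (tight).
From A_Bᵀ y = c: 4·y_wheel time + 4·y_kiln = 40; 6·y_wheel time + 3·y_kiln = 54.
→ y_wheel time = 8 and y_kiln = 2.
Reduced cost of bowls: c₃ − yᵀa₃ = 23 − (8·2 + 2·4) = 23 − 24 = -1.

-1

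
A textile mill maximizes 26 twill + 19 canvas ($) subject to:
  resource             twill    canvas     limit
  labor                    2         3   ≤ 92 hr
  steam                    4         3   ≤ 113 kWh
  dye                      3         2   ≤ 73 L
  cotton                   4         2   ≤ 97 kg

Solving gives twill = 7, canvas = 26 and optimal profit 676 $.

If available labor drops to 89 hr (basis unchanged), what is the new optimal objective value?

At the optimum: labor uses 92 of 92 (binding); steam uses 106 of 113 (slack = 7); dye uses 73 of 73 (binding); cotton uses 80 of 97 (slack = 17).
Slack constraints have shadow price 0 (complementary slackness).
Dual feasibility on the basic columns requires 2·y_labor + 3·y_dye = 26, 3·y_labor + 2·y_dye = 19.
This yields shadow prices y_labor = 1, y_dye = 8.
Δz = y_labor·Δb = 1 × (-3) = -3, so new z* = 676 − 3 = 673.

673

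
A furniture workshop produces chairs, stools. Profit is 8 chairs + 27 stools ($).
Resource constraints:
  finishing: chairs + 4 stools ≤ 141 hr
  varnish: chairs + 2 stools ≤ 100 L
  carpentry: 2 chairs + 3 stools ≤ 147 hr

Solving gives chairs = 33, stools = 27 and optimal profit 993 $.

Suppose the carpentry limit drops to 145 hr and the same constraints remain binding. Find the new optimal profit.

991

At the optimum: finishing uses 141 of 141 (binding); varnish uses 87 of 100 (slack = 13); carpentry uses 147 of 147 (binding).
Slack constraints have shadow price 0 (complementary slackness).
The binding rows give the dual system: 1·y_finishing + 2·y_carpentry = 8 and 4·y_finishing + 3·y_carpentry = 27.
Solving: y_finishing = 6, y_carpentry = 1.
Δz = y_carpentry·Δb = 1 × (-2) = -2, so new z* = 993 − 2 = 991.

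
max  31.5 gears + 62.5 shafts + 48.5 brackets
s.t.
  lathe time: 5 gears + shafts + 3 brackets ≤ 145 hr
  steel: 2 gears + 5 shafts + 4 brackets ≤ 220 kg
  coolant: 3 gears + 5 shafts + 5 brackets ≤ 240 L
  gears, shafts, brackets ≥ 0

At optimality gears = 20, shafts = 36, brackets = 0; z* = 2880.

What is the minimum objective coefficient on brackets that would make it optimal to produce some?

Binding: steel and coolant. Non-binding: lathe time (9 unused).
By complementary slackness, y = 0 for the non-binding constraint.
Dual feasibility on the basic columns requires 2·y_steel + 3·y_coolant = 31.5, 5·y_steel + 5·y_coolant = 62.5.
→ y_steel = 6 and y_coolant = 6.5.
brackets enters the basis when its profit ≥ yᵀa₃ = 6·4 + 6.5·5 = 56.5.

56.5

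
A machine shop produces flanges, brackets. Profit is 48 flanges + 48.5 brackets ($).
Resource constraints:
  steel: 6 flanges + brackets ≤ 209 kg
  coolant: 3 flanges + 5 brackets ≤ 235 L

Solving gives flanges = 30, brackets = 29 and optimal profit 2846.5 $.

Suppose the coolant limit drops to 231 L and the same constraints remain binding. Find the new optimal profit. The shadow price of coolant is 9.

Δb = -4, so new z* = 2846.5 + (9)·(-4) = 2846.5 − 36 = 2810.5.

2810.5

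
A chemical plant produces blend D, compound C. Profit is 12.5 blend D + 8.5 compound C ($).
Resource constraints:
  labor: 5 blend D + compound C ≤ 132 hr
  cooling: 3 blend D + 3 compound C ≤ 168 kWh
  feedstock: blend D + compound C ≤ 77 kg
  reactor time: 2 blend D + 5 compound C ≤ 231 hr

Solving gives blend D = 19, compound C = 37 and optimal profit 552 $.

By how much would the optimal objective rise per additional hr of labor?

At the optimum: labor uses 132 of 132 (binding); cooling uses 168 of 168 (binding); feedstock uses 56 of 77 (slack = 21); reactor time uses 223 of 231 (slack = 8).
By complementary slackness, y = 0 for the non-binding constraints.
The binding rows give the dual system: 5·y_labor + 3·y_cooling = 12.5 and 1·y_labor + 3·y_cooling = 8.5.
This yields shadow prices y_labor = 1, y_cooling = 2.5.
Shadow price of labor = 1.

1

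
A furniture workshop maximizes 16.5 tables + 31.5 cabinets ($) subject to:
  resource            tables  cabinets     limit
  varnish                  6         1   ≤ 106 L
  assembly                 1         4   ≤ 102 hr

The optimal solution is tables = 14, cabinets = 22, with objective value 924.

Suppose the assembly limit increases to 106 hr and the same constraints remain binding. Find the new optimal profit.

954

Both varnish and assembly are binding at x*.
From A_Bᵀ y = c: 6·y_varnish + 1·y_assembly = 16.5; 1·y_varnish + 4·y_assembly = 31.5.
→ y_varnish = 1.5 and y_assembly = 7.5.
Δz = y_assembly·Δb = 7.5 × (4) = 30, so new z* = 924 + 30 = 954.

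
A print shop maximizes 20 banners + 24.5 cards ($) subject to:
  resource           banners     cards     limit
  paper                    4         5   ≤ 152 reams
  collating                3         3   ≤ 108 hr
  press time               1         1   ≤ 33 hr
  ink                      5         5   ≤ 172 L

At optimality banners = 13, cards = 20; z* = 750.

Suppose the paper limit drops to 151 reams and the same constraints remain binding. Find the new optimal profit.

745.5

Binding: paper and press time. Non-binding: collating (9 unused), ink (7 unused).
Slack constraints have shadow price 0 (complementary slackness).
Dual feasibility on the basic columns requires 4·y_paper + 1·y_press time = 20, 5·y_paper + 1·y_press time = 24.5.
This yields shadow prices y_paper = 4.5, y_press time = 2.
Δz = y_paper·Δb = 4.5 × (-1) = -4.5, so new z* = 750 − 4.5 = 745.5.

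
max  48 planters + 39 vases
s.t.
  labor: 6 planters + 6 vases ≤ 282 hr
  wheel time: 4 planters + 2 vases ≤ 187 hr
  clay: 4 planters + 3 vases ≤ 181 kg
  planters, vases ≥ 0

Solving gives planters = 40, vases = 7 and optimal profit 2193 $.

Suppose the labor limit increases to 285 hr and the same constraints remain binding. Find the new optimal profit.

Check each constraint at x*: labor 282/282 (tight); wheel time 174/187 (slack 13); clay 181/181 (tight).
Slack constraints have shadow price 0 (complementary slackness).
From A_Bᵀ y = c: 6·y_labor + 4·y_clay = 48; 6·y_labor + 3·y_clay = 39.
This yields shadow prices y_labor = 2, y_clay = 9.
Δz = y_labor·Δb = 2 × (3) = 6, so new z* = 2193 + 6 = 2199.

2199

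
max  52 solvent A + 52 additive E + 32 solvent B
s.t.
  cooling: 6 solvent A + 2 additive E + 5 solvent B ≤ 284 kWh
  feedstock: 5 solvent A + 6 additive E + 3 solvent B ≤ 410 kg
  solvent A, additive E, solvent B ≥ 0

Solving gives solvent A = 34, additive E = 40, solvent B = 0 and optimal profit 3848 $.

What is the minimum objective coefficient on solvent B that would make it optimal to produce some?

34

At the optimum: cooling uses 284 of 284 (binding); feedstock uses 410 of 410 (binding).
The binding rows give the dual system: 6·y_cooling + 5·y_feedstock = 52 and 2·y_cooling + 6·y_feedstock = 52.
This yields shadow prices y_cooling = 2, y_feedstock = 8.
solvent B enters the basis when its profit ≥ yᵀa₃ = 2·5 + 8·3 = 34.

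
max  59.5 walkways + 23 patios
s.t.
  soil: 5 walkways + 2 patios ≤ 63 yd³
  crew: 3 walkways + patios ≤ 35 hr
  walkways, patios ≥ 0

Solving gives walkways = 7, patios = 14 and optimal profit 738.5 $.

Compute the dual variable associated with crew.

Both soil and crew are binding at x*.
The binding rows give the dual system: 5·y_soil + 3·y_crew = 59.5 and 2·y_soil + 1·y_crew = 23.
Solving: y_soil = 9.5, y_crew = 4.
Shadow price of crew = 4.

4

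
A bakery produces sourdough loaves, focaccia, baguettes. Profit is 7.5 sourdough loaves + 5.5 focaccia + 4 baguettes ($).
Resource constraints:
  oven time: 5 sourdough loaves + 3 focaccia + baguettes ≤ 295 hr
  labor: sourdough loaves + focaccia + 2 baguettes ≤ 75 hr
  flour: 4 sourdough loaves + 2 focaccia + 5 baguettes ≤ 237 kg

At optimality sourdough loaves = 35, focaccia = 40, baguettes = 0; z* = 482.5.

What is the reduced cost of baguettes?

Binding: oven time and labor. Non-binding: flour (17 unused).
Since flour is not tight, its dual is 0.
The binding rows give the dual system: 5·y_oven time + 1·y_labor = 7.5 and 3·y_oven time + 1·y_labor = 5.5.
→ y_oven time = 1 and y_labor = 2.5.
Reduced cost of baguettes: c₃ − yᵀa₃ = 4 − (1·1 + 2.5·2) = 4 − 6 = -2.

-2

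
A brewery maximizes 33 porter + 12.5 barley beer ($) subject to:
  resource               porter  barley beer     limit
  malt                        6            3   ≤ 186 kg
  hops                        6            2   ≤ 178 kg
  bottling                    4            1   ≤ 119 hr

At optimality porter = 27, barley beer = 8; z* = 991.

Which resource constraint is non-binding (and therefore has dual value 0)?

bottling

malt: 186/186 (binding)
hops: 178/178 (binding)
bottling: 116/119 (slack 3)
By complementary slackness, a constraint with positive slack has shadow price 0 → bottling.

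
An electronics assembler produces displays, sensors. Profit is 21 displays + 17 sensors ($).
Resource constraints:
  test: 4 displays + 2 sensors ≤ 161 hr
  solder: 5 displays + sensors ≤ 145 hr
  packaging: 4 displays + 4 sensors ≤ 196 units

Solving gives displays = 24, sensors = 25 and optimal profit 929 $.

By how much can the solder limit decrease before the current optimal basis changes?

96

Binding constraints: solder, packaging. The basis is B = [[5,1],[4,4]] with det 16.
Per unit decrease in solder, x* moves by d = (-0.25, 0.25).
The basis stays optimal until displays reaches 0; allowable decrease = 96 hr.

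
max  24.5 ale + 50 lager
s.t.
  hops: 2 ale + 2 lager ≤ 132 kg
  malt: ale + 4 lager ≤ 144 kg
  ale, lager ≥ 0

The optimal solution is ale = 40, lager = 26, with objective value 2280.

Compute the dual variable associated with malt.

Check each constraint at x*: hops 132/132 (tight); malt 144/144 (tight).
Dual feasibility on the basic columns requires 2·y_hops + 1·y_malt = 24.5, 2·y_hops + 4·y_malt = 50.
Solving: y_hops = 8, y_malt = 8.5.
Shadow price of malt = 8.5.

8.5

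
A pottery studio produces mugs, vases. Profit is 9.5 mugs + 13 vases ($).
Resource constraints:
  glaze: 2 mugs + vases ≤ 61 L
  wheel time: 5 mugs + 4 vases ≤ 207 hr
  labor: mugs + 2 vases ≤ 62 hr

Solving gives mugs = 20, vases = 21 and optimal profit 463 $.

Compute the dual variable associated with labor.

At the optimum: glaze uses 61 of 61 (binding); wheel time uses 184 of 207 (slack = 23); labor uses 62 of 62 (binding).
By complementary slackness, y = 0 for the non-binding constraint.
The binding rows give the dual system: 2·y_glaze + 1·y_labor = 9.5 and 1·y_glaze + 2·y_labor = 13.
→ y_glaze = 2 and y_labor = 5.5.
Shadow price of labor = 5.5.

5.5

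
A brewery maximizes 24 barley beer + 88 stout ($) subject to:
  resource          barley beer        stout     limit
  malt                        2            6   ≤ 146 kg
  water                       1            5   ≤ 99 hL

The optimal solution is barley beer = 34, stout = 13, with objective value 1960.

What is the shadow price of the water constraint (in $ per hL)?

8

Check each constraint at x*: malt 146/146 (tight); water 99/99 (tight).
The binding rows give the dual system: 2·y_malt + 1·y_water = 24 and 6·y_malt + 5·y_water = 88.
→ y_malt = 8 and y_water = 8.
Shadow price of water = 8.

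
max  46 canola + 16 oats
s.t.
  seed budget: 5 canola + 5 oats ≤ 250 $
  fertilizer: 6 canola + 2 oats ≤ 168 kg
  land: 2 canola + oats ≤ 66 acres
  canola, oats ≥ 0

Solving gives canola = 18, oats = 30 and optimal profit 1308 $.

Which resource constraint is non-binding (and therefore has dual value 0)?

seed budget

seed budget: 240/250 (slack 10)
fertilizer: 168/168 (binding)
land: 66/66 (binding)
By complementary slackness, a constraint with positive slack has shadow price 0 → seed budget.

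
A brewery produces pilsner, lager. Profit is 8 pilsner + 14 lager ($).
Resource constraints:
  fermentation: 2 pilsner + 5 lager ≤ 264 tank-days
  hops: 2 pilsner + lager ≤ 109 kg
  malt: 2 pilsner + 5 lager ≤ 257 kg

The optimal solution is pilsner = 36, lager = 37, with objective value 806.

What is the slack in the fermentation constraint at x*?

fermentation used = 2·36 + 5·37 = 257; slack = 264 − 257 = 7.

7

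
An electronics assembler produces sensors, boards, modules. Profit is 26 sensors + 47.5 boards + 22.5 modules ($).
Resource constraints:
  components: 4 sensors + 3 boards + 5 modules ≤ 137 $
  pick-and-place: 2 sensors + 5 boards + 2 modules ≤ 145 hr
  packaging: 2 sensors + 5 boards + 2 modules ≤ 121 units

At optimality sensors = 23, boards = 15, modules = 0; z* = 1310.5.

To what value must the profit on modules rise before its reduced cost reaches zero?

28.5

Binding: components and packaging. Non-binding: pick-and-place (24 unused).
By complementary slackness, y = 0 for the non-binding constraint.
Dual feasibility on the basic columns requires 4·y_components + 2·y_packaging = 26, 3·y_components + 5·y_packaging = 47.5.
Solving: y_components = 2.5, y_packaging = 8.
modules enters the basis when its profit ≥ yᵀa₃ = 2.5·5 + 8·2 = 28.5.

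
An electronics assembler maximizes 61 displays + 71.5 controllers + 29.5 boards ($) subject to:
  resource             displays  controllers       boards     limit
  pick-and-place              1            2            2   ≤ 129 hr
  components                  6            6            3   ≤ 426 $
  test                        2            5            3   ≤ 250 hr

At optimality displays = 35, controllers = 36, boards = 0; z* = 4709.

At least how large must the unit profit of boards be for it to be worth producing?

At the optimum: pick-and-place uses 107 of 129 (slack = 22); components uses 426 of 426 (binding); test uses 250 of 250 (binding).
Slack constraints have shadow price 0 (complementary slackness).
The binding rows give the dual system: 6·y_components + 2·y_test = 61 and 6·y_components + 5·y_test = 71.5.
→ y_components = 9 and y_test = 3.5.
boards enters the basis when its profit ≥ yᵀa₃ = 9·3 + 3.5·3 = 37.5.

37.5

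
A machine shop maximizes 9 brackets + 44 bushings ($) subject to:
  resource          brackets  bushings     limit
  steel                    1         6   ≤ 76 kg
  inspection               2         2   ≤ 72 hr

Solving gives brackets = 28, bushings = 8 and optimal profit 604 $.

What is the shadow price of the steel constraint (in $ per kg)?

Both steel and inspection are binding at x*.
From A_Bᵀ y = c: 1·y_steel + 2·y_inspection = 9; 6·y_steel + 2·y_inspection = 44.
→ y_steel = 7 and y_inspection = 1.
Shadow price of steel = 7.

7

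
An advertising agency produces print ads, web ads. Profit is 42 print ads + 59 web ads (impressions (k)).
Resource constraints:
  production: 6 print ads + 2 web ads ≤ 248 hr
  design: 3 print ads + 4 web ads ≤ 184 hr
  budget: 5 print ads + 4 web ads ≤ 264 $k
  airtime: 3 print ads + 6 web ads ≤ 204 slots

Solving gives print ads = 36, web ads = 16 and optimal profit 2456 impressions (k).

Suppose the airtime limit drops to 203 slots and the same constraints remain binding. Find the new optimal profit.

At the optimum: production uses 248 of 248 (binding); design uses 172 of 184 (slack = 12); budget uses 244 of 264 (slack = 20); airtime uses 204 of 204 (binding).
By complementary slackness, y = 0 for the non-binding constraints.
From A_Bᵀ y = c: 6·y_production + 3·y_airtime = 42; 2·y_production + 6·y_airtime = 59.
This yields shadow prices y_production = 2.5, y_airtime = 9.
Δz = y_airtime·Δb = 9 × (-1) = -9, so new z* = 2456 − 9 = 2447.

2447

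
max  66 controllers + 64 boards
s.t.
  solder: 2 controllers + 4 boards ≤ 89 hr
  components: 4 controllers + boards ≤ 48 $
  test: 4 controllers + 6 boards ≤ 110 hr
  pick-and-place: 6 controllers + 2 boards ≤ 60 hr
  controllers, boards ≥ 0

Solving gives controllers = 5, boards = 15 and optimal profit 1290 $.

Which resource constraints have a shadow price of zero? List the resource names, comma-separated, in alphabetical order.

solder: 70/89 (slack 19)
components: 35/48 (slack 13)
test: 110/110 (binding)
pick-and-place: 60/60 (binding)
By complementary slackness, a constraint with positive slack has shadow price 0 → components, solder.

components, solder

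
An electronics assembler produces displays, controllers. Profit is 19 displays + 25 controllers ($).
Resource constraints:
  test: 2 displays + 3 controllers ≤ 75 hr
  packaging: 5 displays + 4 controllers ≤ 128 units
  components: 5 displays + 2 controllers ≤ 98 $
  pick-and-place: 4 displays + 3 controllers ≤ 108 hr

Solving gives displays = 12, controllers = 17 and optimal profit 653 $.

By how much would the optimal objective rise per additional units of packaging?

Binding: test and packaging. Non-binding: components (4 unused), pick-and-place (9 unused).
Since components, pick-and-place are not tight, their duals are 0.
From A_Bᵀ y = c: 2·y_test + 5·y_packaging = 19; 3·y_test + 4·y_packaging = 25.
This yields shadow prices y_test = 7, y_packaging = 1.
Shadow price of packaging = 1.

1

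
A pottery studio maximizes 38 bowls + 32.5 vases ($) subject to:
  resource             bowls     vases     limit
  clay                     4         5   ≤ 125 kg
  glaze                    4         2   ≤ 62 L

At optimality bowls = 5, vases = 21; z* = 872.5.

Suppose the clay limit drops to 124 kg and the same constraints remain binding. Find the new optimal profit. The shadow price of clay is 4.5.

868

Δb = -1, so new z* = 872.5 + (4.5)·(-1) = 872.5 − 4.5 = 868.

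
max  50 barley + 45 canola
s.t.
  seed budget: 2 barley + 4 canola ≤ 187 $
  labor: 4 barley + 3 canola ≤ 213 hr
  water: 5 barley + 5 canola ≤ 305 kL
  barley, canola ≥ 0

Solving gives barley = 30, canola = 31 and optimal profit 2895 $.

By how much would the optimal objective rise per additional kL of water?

6

Check each constraint at x*: seed budget 184/187 (slack 3); labor 213/213 (tight); water 305/305 (tight).
By complementary slackness, y = 0 for the non-binding constraint.
Dual feasibility on the basic columns requires 4·y_labor + 5·y_water = 50, 3·y_labor + 5·y_water = 45.
This yields shadow prices y_labor = 5, y_water = 6.
Shadow price of water = 6.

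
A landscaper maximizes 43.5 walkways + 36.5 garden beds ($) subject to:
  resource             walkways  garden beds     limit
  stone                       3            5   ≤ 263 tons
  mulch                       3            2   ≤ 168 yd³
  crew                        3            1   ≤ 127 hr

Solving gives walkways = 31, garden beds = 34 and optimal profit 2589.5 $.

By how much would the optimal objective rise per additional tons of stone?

5.5

Binding: stone and crew. Non-binding: mulch (7 unused).
Slack constraints have shadow price 0 (complementary slackness).
The binding rows give the dual system: 3·y_stone + 3·y_crew = 43.5 and 5·y_stone + 1·y_crew = 36.5.
Solving: y_stone = 5.5, y_crew = 9.
Shadow price of stone = 5.5.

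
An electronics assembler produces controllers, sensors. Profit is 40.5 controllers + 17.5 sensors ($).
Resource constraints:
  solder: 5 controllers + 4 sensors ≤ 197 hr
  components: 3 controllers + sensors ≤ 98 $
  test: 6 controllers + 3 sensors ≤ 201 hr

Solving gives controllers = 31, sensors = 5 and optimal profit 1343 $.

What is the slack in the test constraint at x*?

test used = 6·31 + 3·5 = 201; slack = 201 − 201 = 0.

0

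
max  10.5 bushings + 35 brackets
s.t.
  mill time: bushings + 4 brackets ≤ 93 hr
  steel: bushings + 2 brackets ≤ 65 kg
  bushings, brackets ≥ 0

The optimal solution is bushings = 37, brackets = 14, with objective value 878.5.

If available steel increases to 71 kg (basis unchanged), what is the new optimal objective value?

899.5

At the optimum: mill time uses 93 of 93 (binding); steel uses 65 of 65 (binding).
The binding rows give the dual system: 1·y_mill time + 1·y_steel = 10.5 and 4·y_mill time + 2·y_steel = 35.
→ y_mill time = 7 and y_steel = 3.5.
Δz = y_steel·Δb = 3.5 × (6) = 21, so new z* = 878.5 + 21 = 899.5.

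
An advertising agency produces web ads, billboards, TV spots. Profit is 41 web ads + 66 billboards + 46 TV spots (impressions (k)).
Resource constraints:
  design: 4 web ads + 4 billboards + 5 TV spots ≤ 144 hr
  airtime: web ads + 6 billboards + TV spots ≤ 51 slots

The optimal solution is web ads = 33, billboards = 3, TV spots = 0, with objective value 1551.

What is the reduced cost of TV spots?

-4

Check each constraint at x*: design 144/144 (tight); airtime 51/51 (tight).
Dual feasibility on the basic columns requires 4·y_design + 1·y_airtime = 41, 4·y_design + 6·y_airtime = 66.
This yields shadow prices y_design = 9, y_airtime = 5.
Reduced cost of TV spots: c₃ − yᵀa₃ = 46 − (9·5 + 5·1) = 46 − 50 = -4.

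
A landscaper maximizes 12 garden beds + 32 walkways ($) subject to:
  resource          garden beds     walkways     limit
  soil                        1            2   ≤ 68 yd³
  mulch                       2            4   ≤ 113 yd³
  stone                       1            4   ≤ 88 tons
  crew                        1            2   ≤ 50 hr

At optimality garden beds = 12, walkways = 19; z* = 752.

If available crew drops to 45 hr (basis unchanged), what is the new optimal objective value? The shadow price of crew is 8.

Δb = -5, so new z* = 752 + (8)·(-5) = 752 − 40 = 712.

712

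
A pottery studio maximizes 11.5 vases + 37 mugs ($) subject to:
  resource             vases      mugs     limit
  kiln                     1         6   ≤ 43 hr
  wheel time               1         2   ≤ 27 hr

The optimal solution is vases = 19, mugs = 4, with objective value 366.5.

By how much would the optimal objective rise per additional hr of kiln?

3.5

Both kiln and wheel time are binding at x*.
The binding rows give the dual system: 1·y_kiln + 1·y_wheel time = 11.5 and 6·y_kiln + 2·y_wheel time = 37.
This yields shadow prices y_kiln = 3.5, y_wheel time = 8.
Shadow price of kiln = 3.5.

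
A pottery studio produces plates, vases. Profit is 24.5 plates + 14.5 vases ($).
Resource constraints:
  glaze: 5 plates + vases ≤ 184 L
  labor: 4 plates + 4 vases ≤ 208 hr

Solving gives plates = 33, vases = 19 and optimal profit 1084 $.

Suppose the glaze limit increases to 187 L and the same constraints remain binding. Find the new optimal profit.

1091.5

Check each constraint at x*: glaze 184/184 (tight); labor 208/208 (tight).
Dual feasibility on the basic columns requires 5·y_glaze + 4·y_labor = 24.5, 1·y_glaze + 4·y_labor = 14.5.
This yields shadow prices y_glaze = 2.5, y_labor = 3.
Δz = y_glaze·Δb = 2.5 × (3) = 7.5, so new z* = 1084 + 7.5 = 1091.5.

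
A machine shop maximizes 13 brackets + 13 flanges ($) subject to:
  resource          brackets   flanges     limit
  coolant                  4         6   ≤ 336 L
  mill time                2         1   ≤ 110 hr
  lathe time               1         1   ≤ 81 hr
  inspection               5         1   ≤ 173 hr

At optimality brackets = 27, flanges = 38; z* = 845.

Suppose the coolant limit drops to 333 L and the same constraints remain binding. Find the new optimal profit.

839

At the optimum: coolant uses 336 of 336 (binding); mill time uses 92 of 110 (slack = 18); lathe time uses 65 of 81 (slack = 16); inspection uses 173 of 173 (binding).
By complementary slackness, y = 0 for the non-binding constraints.
The binding rows give the dual system: 4·y_coolant + 5·y_inspection = 13 and 6·y_coolant + 1·y_inspection = 13.
Solving: y_coolant = 2, y_inspection = 1.
Δz = y_coolant·Δb = 2 × (-3) = -6, so new z* = 845 − 6 = 839.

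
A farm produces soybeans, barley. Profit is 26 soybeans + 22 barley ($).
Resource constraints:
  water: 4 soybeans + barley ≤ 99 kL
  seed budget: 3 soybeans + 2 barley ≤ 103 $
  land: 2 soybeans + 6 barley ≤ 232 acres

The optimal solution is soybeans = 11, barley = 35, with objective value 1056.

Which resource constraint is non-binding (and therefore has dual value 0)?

water: 79/99 (slack 20)
seed budget: 103/103 (binding)
land: 232/232 (binding)
By complementary slackness, a constraint with positive slack has shadow price 0 → water.

water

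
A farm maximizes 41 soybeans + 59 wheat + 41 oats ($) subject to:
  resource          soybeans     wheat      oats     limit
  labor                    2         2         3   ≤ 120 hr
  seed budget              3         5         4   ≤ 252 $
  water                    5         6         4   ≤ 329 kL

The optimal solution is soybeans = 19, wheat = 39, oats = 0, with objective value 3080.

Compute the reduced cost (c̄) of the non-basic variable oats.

Check each constraint at x*: labor 116/120 (slack 4); seed budget 252/252 (tight); water 329/329 (tight).
Since labor is not tight, its dual is 0.
Dual feasibility on the basic columns requires 3·y_seed budget + 5·y_water = 41, 5·y_seed budget + 6·y_water = 59.
This yields shadow prices y_seed budget = 7, y_water = 4.
Reduced cost of oats: c₃ − yᵀa₃ = 41 − (7·4 + 4·4) = 41 − 44 = -3.

-3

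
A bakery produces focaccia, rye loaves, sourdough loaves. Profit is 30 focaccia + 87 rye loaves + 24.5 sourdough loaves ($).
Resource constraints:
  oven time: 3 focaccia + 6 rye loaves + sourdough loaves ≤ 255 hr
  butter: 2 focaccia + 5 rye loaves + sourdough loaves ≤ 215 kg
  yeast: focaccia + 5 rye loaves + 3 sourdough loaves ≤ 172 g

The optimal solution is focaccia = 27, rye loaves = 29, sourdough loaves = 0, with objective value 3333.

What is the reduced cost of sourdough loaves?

Check each constraint at x*: oven time 255/255 (tight); butter 199/215 (slack 16); yeast 172/172 (tight).
Since butter is not tight, its dual is 0.
From A_Bᵀ y = c: 3·y_oven time + 1·y_yeast = 30; 6·y_oven time + 5·y_yeast = 87.
Solving: y_oven time = 7, y_yeast = 9.
Reduced cost of sourdough loaves: c₃ − yᵀa₃ = 24.5 − (7·1 + 9·3) = 24.5 − 34 = -9.5.

-9.5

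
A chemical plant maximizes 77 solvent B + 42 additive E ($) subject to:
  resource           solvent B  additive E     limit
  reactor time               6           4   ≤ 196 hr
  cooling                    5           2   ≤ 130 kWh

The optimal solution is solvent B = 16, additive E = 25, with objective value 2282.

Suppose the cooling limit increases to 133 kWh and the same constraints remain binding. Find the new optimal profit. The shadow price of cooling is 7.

2303

Δb = 3, so new z* = 2282 + (7)·(3) = 2282 + 21 = 2303.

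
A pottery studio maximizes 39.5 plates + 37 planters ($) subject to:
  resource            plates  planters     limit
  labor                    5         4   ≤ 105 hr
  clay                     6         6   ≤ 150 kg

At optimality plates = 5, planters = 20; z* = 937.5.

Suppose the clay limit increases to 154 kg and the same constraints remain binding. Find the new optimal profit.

At the optimum: labor uses 105 of 105 (binding); clay uses 150 of 150 (binding).
Dual feasibility on the basic columns requires 5·y_labor + 6·y_clay = 39.5, 4·y_labor + 6·y_clay = 37.
→ y_labor = 2.5 and y_clay = 4.5.
Δz = y_clay·Δb = 4.5 × (4) = 18, so new z* = 937.5 + 18 = 955.5.

955.5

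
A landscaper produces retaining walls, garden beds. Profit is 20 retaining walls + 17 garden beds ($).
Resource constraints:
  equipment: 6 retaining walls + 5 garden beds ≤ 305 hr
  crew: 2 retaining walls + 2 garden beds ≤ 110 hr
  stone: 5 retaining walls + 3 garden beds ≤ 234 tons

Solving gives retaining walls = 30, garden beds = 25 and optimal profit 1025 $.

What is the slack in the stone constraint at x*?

stone used = 5·30 + 3·25 = 225; slack = 234 − 225 = 9.

9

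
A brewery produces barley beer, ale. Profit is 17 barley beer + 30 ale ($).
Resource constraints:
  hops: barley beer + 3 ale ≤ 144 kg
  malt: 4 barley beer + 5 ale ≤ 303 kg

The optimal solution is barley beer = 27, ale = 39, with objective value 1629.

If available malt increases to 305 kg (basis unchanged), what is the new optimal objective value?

1635

Both hops and malt are binding at x*.
The binding rows give the dual system: 1·y_hops + 4·y_malt = 17 and 3·y_hops + 5·y_malt = 30.
This yields shadow prices y_hops = 5, y_malt = 3.
Δz = y_malt·Δb = 3 × (2) = 6, so new z* = 1629 + 6 = 1635.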